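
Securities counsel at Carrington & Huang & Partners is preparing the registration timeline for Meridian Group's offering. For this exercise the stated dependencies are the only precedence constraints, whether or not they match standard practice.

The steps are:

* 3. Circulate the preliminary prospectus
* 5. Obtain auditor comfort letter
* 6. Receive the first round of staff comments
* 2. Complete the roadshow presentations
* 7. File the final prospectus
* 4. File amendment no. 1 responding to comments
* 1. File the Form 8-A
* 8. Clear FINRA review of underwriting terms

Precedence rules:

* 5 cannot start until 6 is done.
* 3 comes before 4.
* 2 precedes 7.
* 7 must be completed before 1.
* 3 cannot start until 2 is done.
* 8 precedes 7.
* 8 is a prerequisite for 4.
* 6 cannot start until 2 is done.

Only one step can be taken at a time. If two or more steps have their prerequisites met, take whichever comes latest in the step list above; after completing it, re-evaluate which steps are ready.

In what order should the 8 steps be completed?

8 2 7 1 6 5 3 4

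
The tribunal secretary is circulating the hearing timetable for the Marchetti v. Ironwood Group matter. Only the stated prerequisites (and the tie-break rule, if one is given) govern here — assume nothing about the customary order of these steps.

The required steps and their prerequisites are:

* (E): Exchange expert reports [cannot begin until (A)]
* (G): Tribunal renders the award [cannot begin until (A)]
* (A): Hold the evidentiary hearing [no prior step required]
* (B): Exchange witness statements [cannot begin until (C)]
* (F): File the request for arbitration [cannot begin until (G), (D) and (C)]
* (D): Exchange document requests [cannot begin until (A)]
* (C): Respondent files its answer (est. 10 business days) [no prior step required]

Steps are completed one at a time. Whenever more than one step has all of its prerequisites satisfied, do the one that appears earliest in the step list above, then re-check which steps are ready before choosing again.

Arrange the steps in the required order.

(A) (E) (G) (D) (C) (B) (F)

(A) and (C) have no prerequisites; (A) is listed earlier, so (A) is first.
(E), (G) and (D) now also ready, so the ready set is {(E), (G), (D), (C)}; (E) is listed earlier → (E).
Ready: (G), (D) and (C). (G) is listed earlier → (G).
(D) and (C) are both available; (D) is listed earlier → (D).
(C) is the only step now ready → (C).
(B) and (F) are both available; (B) is listed earlier → (B).
That leaves (F) as the only ready step → (F).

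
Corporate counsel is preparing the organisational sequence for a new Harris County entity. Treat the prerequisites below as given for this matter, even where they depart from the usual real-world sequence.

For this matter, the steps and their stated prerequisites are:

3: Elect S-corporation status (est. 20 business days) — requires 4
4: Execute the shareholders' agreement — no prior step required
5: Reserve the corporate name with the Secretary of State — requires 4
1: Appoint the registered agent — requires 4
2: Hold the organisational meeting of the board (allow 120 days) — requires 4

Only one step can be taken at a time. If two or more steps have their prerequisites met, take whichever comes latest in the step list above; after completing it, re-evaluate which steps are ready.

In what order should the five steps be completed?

Only 4 has no prerequisites, so it is first.
Ready: 2, 1, 5 and 3. 2 is listed later → 2.
Now 1, 5 and 3 have their prerequisites met. 1 is listed later, so 1 next.
5 and 3 are both available; 5 is listed later → 5.
Next only 3 has its prerequisites met → 3.

4, 2, 1, 5, 3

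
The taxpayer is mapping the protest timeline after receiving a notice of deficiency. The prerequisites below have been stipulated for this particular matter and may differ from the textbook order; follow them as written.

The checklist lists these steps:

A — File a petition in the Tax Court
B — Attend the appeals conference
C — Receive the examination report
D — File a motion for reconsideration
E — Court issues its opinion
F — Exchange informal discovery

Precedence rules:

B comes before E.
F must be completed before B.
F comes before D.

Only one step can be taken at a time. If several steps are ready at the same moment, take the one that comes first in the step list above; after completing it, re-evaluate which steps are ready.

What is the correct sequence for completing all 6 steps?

A C F B D E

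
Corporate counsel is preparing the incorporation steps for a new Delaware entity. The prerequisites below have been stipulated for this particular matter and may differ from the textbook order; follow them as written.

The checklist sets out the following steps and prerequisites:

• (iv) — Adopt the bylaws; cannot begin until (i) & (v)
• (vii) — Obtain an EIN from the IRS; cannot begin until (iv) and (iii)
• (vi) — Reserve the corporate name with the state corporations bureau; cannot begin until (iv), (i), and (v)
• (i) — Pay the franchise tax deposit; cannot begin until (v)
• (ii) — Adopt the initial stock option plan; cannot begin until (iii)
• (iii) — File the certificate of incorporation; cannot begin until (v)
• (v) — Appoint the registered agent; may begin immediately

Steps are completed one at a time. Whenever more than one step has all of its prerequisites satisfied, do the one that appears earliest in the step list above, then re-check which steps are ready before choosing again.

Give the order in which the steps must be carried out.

(v), (i), (iv), (vi), (iii), (vii), (ii)

Only (v) has no prerequisites, so it is first.
Now (i) and (iii) have their prerequisites met. (i) is listed earlier, so (i) next.
Ready: (iv) and (iii). (iv) is listed earlier → (iv).
(vi) and (iii) are both available; (vi) is listed earlier → (vi).
(iii) is the only step now ready → (iii).
Ready: (vii) and (ii). (vii) is listed earlier → (vii).
(ii) needed (iii), now all done → (ii).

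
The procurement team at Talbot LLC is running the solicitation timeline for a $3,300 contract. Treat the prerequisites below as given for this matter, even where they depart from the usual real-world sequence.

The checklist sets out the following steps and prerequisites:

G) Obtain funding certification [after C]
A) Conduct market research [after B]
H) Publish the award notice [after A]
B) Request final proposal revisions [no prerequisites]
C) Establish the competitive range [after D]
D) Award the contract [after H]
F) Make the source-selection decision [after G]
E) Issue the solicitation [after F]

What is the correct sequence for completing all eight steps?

B A H D C G F E

B is the only step with nothing outstanding, so it goes first.
Next only A has its prerequisites met → A.
H is the only step now ready → H.
D needed H, now all done → D.
C is the only step now ready → C.
G needed C, now all done → G.
F needed G, now all done → F.
Next only E has its prerequisites met → E.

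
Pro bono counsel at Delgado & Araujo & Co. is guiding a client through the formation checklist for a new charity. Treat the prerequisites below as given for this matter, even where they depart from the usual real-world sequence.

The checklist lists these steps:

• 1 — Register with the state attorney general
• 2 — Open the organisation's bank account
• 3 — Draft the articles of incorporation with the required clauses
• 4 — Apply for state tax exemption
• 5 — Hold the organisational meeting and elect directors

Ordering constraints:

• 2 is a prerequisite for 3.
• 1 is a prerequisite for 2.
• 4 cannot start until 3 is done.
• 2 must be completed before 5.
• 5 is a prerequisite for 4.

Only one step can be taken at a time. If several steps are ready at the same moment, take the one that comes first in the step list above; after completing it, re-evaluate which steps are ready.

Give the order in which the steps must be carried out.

1 2 3 5 4

1 is the only step with nothing outstanding, so it goes first.
2 needed 1, now all done → 2.
Ready: 3 and 5. 3 is listed earlier → 3.
5 needed 2, now all done → 5.
4 is the only step now ready → 4.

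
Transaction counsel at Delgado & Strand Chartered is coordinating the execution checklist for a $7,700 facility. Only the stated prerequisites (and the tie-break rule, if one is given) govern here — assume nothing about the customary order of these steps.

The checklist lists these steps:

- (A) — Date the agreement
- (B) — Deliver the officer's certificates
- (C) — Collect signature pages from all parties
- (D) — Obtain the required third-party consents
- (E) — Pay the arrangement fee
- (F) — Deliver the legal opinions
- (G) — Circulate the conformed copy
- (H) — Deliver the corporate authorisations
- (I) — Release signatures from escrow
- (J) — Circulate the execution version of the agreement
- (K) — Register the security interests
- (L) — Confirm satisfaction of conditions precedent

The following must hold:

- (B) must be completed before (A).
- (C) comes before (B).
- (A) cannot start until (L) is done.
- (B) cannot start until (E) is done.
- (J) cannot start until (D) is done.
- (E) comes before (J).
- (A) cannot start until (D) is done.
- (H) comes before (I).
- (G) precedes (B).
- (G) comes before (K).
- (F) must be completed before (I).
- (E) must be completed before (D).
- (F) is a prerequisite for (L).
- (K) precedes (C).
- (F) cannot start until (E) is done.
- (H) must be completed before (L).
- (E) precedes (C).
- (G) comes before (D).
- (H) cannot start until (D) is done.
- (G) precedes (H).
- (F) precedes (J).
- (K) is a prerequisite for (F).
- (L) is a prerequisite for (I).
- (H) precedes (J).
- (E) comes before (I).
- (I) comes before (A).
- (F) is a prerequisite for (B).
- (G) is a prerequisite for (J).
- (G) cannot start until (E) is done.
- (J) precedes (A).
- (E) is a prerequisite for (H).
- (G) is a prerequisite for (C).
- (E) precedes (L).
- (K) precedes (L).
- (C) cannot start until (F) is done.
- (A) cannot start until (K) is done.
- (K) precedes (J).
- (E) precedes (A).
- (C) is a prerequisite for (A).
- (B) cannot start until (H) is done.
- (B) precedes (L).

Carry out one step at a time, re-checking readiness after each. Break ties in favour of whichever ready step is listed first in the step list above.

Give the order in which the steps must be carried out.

(E) is the only step with nothing outstanding, so it goes first.
(G) needed (E), now all done → (G).
Now (D) and (K) have their prerequisites met. (D) is listed earlier, so (D) next.
(H) now also ready, so the ready set is {(H), (K)}; (H) is listed earlier → (H).
(K) needed (G), now all done → (K).
(F) needed (E) and (K), now all done → (F).
Ready: (C) and (J). (C) is listed earlier → (C).
(B) now also ready, so the ready set is {(B), (J)}; (B) is listed earlier → (B).
Ready: (J) and (L). (J) is listed earlier → (J).
(L) needed (B), (E), (F), (H) and (K), now all done → (L).
(I) needed (E), (F), (H) and (L), now all done → (I).
(A) is the only step now ready → (A).

(E) → (G) → (D) → (H) → (K) → (F) → (C) → (B) → (J) → (L) → (I) → (A)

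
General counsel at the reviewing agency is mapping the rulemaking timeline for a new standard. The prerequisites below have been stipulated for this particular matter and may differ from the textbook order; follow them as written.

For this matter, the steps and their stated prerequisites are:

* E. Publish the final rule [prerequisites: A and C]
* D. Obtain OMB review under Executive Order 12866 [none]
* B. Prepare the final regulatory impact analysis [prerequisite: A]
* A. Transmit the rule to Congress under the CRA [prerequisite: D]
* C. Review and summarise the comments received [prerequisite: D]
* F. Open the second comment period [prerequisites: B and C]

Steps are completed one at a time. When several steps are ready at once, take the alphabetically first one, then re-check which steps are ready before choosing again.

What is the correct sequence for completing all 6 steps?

D → A → B → C → E → F

Only D has no prerequisites, so it is first.
Now A and C have their prerequisites met. A has the earlier label, so A next.
B and C are both available; B has the earlier label → B.
C needed D, now all done → C.
E and F are both available; E has the earlier label → E.
F is the only step now ready → F.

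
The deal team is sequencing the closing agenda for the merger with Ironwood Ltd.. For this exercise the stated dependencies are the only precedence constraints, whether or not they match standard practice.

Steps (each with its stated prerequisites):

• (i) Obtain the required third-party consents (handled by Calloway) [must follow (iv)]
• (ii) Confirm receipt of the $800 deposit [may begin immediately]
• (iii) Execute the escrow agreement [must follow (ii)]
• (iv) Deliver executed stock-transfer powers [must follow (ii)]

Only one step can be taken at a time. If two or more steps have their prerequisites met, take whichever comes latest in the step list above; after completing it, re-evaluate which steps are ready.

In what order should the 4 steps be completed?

(ii) (iv) (iii) (i)

(ii) is the only step with nothing outstanding, so it goes first.
Ready: (iv) and (iii). (iv) is listed later → (iv).
(iii) and (i) are both available; (iii) is listed later → (iii).
(i) needed (iv), now all done → (i).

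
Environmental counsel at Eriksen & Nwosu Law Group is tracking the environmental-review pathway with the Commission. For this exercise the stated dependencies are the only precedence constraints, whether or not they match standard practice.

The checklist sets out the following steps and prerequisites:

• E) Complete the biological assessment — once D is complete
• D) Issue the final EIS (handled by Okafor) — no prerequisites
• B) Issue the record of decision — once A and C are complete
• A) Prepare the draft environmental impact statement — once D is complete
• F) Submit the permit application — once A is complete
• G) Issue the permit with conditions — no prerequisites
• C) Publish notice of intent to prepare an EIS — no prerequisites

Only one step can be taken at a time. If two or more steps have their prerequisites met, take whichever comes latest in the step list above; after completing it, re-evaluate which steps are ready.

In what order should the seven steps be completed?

Nothing is required for C, G and D. C is listed later → C first.
Ready: G and D. G is listed later → G.
Next only D has its prerequisites met → D.
Ready: A and E. A is listed later → A.
Now F, B and E have their prerequisites met. F is listed later, so F next.
Ready: B and E. B is listed later → B.
E needed D, now all done → E.

C G D A F B E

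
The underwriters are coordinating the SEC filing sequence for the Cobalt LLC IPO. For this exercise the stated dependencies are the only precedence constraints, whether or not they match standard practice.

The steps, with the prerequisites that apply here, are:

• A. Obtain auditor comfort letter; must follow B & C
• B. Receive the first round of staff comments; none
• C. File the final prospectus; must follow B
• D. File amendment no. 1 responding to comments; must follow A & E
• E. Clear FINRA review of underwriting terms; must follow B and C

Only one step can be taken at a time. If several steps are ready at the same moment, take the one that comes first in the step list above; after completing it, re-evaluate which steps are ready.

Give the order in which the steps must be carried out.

B C A E D

B is the only step with nothing outstanding, so it goes first.
C is the only step now ready → C.
Now A and E have their prerequisites met. A is listed earlier, so A next.
E needed B and C, now all done → E.
That leaves D as the only ready step → D.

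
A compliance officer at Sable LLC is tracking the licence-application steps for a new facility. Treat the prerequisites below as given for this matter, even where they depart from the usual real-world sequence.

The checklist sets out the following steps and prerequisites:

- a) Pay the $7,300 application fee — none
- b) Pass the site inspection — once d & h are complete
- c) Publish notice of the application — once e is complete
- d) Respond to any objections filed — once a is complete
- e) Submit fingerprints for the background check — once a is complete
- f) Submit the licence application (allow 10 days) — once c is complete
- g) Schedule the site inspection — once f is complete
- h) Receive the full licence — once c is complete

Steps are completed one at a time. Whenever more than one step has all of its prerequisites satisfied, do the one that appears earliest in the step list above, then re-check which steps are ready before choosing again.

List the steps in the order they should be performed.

a has no prerequisites → a first.
Now d and e have their prerequisites met. d is listed earlier, so d next.
e is the only step now ready → e.
c needed e, now all done → c.
f and h are both available; f is listed earlier → f.
Ready: g and h. g is listed earlier → g.
That leaves h as the only ready step → h.
That leaves b as the only ready step → b.

a, d, e, c, f, g, h, b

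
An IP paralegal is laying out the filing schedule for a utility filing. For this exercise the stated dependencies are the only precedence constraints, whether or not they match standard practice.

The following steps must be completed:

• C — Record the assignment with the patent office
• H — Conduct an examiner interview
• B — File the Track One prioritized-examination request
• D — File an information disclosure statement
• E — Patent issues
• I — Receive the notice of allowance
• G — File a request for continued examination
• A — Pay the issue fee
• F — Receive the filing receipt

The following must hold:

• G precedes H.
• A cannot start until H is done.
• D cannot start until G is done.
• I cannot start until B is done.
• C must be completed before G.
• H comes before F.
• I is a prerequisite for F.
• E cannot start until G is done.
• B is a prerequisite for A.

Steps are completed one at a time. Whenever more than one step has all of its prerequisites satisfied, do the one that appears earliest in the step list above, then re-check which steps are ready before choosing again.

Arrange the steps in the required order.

C, B, I, G, H, D, E, A, F

C and B have no prerequisites; C is listed earlier, so C is first.
B and G are both available; B is listed earlier → B.
Ready: I and G. I is listed earlier → I.
G needed C, now all done → G.
Now H, D and E have their prerequisites met. H is listed earlier, so H next.
D, E, A and F are all available; D is listed earlier → D.
E, A and F are all available; E is listed earlier → E.
A and F are both available; A is listed earlier → A.
F is the only step now ready → F.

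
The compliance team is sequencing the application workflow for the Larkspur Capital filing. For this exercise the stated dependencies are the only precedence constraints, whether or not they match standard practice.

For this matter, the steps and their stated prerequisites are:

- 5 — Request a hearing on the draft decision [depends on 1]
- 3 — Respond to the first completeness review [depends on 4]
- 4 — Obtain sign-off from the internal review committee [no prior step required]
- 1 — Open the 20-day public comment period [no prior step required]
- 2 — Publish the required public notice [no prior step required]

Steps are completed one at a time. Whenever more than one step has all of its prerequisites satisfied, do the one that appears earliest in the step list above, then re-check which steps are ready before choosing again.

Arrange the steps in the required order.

4, 1 and 2 have no prerequisites; 4 is listed earlier, so 4 is first.
Ready: 3, 1 and 2. 3 is listed earlier → 3.
Now 1 and 2 have their prerequisites met. 1 is listed earlier, so 1 next.
5 now also ready, so the ready set is {5, 2}; 5 is listed earlier → 5.
That leaves 2 as the only ready step → 2.

4, 3, 1, 5, 2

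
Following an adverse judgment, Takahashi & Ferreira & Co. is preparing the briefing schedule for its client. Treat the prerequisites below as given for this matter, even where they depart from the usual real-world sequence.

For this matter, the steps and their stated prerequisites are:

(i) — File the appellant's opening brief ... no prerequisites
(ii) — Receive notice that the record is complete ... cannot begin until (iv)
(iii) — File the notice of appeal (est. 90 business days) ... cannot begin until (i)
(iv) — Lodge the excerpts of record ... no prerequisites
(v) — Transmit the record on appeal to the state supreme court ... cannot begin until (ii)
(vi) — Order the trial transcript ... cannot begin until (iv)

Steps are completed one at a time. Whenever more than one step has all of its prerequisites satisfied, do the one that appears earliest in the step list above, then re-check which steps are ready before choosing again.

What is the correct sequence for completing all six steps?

(i), (iii), (iv), (ii), (v), (vi)

(i) and (iv) have no prerequisites; (i) is listed earlier, so (i) is first.
(iii) and (iv) are both available; (iii) is listed earlier → (iii).
(iv) is the only step now ready → (iv).
(ii) and (vi) are both available; (ii) is listed earlier → (ii).
Ready: (v) and (vi). (v) is listed earlier → (v).
(vi) is the only step now ready → (vi).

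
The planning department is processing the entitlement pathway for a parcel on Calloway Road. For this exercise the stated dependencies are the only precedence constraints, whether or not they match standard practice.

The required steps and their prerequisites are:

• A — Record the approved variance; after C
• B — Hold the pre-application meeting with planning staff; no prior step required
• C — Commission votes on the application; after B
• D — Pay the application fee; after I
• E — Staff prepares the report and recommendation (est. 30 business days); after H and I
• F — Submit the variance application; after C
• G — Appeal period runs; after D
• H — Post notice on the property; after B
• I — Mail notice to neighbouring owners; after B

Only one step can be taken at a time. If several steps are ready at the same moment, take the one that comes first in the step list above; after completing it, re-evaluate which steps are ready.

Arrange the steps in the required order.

B, C, A, F, H, I, D, E, G

B is the only step with nothing outstanding, so it goes first.
C, H and I are all available; C is listed earlier → C.
A, F, H and I are all available; A is listed earlier → A.
F, H and I are all available; F is listed earlier → F.
Ready: H and I. H is listed earlier → H.
I needed B, now all done → I.
Ready: D and E. D is listed earlier → D.
G now also ready, so the ready set is {E, G}; E is listed earlier → E.
Next only G has its prerequisites met → G.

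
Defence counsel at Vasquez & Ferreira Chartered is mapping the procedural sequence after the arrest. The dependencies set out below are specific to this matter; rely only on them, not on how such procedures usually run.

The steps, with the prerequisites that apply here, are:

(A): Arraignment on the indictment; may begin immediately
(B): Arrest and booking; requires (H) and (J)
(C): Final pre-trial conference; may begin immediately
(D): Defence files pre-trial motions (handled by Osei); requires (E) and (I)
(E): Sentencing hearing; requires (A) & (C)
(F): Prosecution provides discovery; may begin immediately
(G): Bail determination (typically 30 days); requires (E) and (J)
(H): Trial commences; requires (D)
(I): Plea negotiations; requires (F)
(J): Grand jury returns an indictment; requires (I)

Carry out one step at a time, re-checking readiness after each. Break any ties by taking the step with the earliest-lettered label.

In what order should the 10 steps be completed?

(A), (C), (E), (F), (I), (D), (H), (J), (B), (G)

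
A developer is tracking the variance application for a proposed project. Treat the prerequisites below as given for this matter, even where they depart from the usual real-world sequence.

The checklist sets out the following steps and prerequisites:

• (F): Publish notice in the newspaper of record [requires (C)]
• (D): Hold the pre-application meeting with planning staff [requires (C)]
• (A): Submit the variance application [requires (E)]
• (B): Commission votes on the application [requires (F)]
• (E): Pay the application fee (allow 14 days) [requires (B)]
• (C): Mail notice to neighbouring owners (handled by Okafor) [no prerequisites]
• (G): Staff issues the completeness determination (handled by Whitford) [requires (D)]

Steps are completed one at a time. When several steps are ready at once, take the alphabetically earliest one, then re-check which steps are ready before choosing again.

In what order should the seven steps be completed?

(C) (D) (F) (B) (E) (A) (G)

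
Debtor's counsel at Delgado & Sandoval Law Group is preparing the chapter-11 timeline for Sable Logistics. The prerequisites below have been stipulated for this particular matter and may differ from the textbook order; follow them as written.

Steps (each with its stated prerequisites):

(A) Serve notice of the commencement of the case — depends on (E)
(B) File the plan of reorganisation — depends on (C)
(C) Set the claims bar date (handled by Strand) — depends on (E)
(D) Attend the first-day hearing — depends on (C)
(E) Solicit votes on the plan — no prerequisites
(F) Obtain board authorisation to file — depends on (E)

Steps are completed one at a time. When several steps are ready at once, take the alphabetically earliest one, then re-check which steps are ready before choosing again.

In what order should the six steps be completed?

(E), (A), (C), (B), (D), (F)

(E) has no prerequisites → (E) first.
(A), (C) and (F) are all available; (A) has the earlier label → (A).
Now (C) and (F) have their prerequisites met. (C) has the earlier label, so (C) next.
(B) and (D) now also ready, so the ready set is {(B), (D), (F)}; (B) has the earlier label → (B).
Now (D) and (F) have their prerequisites met. (D) has the earlier label, so (D) next.
Next only (F) has its prerequisites met → (F).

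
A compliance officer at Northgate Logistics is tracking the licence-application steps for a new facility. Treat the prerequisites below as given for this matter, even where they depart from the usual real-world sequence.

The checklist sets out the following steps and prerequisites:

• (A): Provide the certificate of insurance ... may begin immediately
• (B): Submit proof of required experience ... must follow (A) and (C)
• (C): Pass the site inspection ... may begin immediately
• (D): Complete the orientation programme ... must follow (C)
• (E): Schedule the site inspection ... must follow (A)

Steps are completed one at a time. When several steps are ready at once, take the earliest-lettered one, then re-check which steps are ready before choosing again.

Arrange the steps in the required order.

(A) and (C) have no prerequisites; (A) has the earlier label, so (A) is first.
(C) and (E) are both available; (C) has the earlier label → (C).
(B) and (D) now also ready, so the ready set is {(B), (D), (E)}; (B) has the earlier label → (B).
Ready: (D) and (E). (D) has the earlier label → (D).
(E) needed (A), now all done → (E).

(A), (C), (B), (D), (E)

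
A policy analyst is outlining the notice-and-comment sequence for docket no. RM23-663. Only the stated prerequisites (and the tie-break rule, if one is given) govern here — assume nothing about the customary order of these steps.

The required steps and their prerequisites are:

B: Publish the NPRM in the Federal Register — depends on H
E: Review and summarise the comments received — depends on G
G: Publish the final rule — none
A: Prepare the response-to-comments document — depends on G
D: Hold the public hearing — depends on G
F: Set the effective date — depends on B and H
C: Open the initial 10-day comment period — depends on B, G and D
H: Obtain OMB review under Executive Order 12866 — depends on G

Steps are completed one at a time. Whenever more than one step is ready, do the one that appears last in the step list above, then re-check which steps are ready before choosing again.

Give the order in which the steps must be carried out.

G H D A E B C F

G has no prerequisites → G first.
H, D, A and E are all available; H is listed later → H.
Ready: D, A, E and B. D is listed later → D.
Now A, E and B have their prerequisites met. A is listed later, so A next.
Ready: E and B. E is listed later → E.
B needed H, now all done → B.
Now C and F have their prerequisites met. C is listed later, so C next.
F needed H and B, now all done → F.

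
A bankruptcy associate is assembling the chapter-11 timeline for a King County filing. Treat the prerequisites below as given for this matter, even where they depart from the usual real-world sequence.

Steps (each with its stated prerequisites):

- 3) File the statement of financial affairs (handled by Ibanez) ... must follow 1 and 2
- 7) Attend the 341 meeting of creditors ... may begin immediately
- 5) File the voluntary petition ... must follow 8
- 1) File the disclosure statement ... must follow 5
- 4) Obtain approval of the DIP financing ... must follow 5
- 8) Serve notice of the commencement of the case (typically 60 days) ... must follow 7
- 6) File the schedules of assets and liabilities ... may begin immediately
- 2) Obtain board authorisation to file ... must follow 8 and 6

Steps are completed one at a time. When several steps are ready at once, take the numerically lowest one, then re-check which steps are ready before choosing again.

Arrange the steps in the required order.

6, 7, 8, 2, 5, 1, 3, 4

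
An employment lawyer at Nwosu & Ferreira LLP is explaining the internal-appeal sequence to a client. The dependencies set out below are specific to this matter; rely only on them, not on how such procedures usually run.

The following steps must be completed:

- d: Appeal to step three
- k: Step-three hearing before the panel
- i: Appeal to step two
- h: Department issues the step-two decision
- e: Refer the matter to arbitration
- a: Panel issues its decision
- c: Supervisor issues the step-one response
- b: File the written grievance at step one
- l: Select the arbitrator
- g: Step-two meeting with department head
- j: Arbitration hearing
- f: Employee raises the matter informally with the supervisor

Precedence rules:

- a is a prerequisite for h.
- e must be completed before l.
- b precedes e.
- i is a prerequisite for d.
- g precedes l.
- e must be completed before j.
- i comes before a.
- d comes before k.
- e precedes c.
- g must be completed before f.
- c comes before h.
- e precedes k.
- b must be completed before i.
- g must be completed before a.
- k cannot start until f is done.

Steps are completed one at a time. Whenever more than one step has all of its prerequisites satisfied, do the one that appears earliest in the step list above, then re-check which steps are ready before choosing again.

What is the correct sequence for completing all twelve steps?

b, i, d, e, c, g, a, h, l, j, f, k

b and g have no prerequisites; b is listed earlier, so b is first.
i and e now also ready, so the ready set is {i, e, g}; i is listed earlier → i.
d, e and g are all available; d is listed earlier → d.
Now e and g have their prerequisites met. e is listed earlier, so e next.
Now c, g and j have their prerequisites met. c is listed earlier, so c next.
Ready: g and j. g is listed earlier → g.
Ready: a, l, j and f. a is listed earlier → a.
Now h, l, j and f have their prerequisites met. h is listed earlier, so h next.
Ready: l, j and f. l is listed earlier → l.
Now j and f have their prerequisites met. j is listed earlier, so j next.
f needed g, now all done → f.
k needed d, e and f, now all done → k.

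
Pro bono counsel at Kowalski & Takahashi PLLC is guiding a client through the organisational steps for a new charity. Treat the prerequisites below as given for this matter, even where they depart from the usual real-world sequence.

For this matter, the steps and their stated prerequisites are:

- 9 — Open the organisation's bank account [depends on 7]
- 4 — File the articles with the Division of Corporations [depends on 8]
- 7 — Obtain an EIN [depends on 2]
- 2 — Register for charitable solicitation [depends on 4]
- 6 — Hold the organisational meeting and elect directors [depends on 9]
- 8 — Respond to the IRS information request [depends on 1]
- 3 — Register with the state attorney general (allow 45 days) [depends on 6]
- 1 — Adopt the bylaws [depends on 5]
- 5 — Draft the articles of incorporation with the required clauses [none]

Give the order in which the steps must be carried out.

5 has no prerequisites → 5 first.
1 needed 5, now all done → 1.
8 is the only step now ready → 8.
4 needed 8, now all done → 4.
That leaves 2 as the only ready step → 2.
That leaves 7 as the only ready step → 7.
That leaves 9 as the only ready step → 9.
Next only 6 has its prerequisites met → 6.
Next only 3 has its prerequisites met → 3.

5, 1, 8, 4, 2, 7, 9, 6, 3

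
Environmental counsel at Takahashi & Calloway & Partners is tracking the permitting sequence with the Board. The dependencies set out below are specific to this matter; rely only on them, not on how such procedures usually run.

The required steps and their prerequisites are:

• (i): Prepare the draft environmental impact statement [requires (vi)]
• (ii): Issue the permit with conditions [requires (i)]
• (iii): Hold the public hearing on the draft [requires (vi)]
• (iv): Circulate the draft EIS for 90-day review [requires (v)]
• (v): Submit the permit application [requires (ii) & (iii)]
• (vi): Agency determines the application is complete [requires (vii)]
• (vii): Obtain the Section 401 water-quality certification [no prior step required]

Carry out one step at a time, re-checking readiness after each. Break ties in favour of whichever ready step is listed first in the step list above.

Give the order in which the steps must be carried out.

(vii) → (vi) → (i) → (ii) → (iii) → (v) → (iv)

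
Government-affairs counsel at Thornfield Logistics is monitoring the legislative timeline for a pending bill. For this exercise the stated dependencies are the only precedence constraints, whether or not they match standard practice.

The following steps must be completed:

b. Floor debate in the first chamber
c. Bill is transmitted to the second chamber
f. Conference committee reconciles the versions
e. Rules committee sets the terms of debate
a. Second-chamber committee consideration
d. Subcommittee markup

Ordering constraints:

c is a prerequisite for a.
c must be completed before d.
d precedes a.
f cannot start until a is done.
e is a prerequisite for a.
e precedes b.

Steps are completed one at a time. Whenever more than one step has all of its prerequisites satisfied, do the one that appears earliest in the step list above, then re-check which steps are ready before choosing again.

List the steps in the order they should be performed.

Nothing is required for c and e. c is listed earlier → c first.
Now e and d have their prerequisites met. e is listed earlier, so e next.
b now also ready, so the ready set is {b, d}; b is listed earlier → b.
d needed c, now all done → d.
That leaves a as the only ready step → a.
Next only f has its prerequisites met → f.

c → e → b → d → a → f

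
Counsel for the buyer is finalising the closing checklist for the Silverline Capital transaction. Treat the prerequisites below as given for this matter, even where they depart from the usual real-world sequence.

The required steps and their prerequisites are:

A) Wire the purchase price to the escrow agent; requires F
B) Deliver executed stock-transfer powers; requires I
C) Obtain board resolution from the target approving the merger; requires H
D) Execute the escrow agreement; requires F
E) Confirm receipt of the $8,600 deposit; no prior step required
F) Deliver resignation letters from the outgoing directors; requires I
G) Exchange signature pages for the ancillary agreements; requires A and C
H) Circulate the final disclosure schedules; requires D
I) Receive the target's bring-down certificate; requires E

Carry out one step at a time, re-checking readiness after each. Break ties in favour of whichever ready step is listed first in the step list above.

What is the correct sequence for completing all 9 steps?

E I B F A D H C G

E is the only step with nothing outstanding, so it goes first.
Next only I has its prerequisites met → I.
Now B and F have their prerequisites met. B is listed earlier, so B next.
That leaves F as the only ready step → F.
Ready: A and D. A is listed earlier → A.
Next only D has its prerequisites met → D.
That leaves H as the only ready step → H.
C needed H, now all done → C.
G needed A and C, now all done → G.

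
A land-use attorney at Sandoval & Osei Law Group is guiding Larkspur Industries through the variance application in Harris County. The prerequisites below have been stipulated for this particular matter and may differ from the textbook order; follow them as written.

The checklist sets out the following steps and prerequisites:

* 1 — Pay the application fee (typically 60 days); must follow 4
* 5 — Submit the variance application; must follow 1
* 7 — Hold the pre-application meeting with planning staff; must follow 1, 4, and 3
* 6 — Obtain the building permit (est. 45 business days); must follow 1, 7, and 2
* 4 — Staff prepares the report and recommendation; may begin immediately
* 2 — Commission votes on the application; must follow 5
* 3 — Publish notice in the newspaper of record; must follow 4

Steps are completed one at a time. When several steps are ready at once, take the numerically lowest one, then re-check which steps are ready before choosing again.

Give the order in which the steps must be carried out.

4, 1, 3, 5, 2, 7, 6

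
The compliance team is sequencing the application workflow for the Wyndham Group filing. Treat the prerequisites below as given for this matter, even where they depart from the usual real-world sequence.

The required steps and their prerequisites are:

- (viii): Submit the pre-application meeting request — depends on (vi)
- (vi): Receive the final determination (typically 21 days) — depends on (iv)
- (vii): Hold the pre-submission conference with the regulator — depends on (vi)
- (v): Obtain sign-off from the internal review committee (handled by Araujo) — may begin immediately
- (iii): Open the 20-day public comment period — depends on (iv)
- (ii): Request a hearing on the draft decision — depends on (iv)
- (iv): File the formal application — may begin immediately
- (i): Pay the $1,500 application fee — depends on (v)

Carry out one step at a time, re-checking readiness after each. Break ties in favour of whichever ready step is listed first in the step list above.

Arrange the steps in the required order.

Nothing is required for (v) and (iv). (v) is listed earlier → (v) first.
(i) now also ready, so the ready set is {(iv), (i)}; (iv) is listed earlier → (iv).
(vi), (iii), (ii) and (i) are all available; (vi) is listed earlier → (vi).
(viii) and (vii) now also ready, so the ready set is {(viii), (vii), (iii), (ii), (i)}; (viii) is listed earlier → (viii).
Now (vii), (iii), (ii) and (i) have their prerequisites met. (vii) is listed earlier, so (vii) next.
Now (iii), (ii) and (i) have their prerequisites met. (iii) is listed earlier, so (iii) next.
Now (ii) and (i) have their prerequisites met. (ii) is listed earlier, so (ii) next.
(i) needed (v), now all done → (i).

(v) (iv) (vi) (viii) (vii) (iii) (ii) (i)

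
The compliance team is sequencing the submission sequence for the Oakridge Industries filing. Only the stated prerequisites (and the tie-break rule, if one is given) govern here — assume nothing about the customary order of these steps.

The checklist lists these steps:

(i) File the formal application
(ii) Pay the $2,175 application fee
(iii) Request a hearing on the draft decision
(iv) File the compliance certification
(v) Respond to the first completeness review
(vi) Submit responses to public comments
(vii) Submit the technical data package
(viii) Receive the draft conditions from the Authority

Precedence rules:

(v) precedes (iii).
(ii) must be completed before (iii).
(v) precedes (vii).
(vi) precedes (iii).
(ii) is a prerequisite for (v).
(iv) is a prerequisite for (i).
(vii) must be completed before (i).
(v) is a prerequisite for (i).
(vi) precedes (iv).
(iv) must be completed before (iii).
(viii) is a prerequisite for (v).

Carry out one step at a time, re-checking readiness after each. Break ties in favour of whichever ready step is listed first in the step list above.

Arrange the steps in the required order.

Nothing is required for (ii), (vi) and (viii). (ii) is listed earlier → (ii) first.
Now (vi) and (viii) have their prerequisites met. (vi) is listed earlier, so (vi) next.
(iv) now also ready, so the ready set is {(iv), (viii)}; (iv) is listed earlier → (iv).
That leaves (viii) as the only ready step → (viii).
(v) is the only step now ready → (v).
Ready: (iii) and (vii). (iii) is listed earlier → (iii).
That leaves (vii) as the only ready step → (vii).
Next only (i) has its prerequisites met → (i).

(ii), (vi), (iv), (viii), (v), (iii), (vii), (i)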